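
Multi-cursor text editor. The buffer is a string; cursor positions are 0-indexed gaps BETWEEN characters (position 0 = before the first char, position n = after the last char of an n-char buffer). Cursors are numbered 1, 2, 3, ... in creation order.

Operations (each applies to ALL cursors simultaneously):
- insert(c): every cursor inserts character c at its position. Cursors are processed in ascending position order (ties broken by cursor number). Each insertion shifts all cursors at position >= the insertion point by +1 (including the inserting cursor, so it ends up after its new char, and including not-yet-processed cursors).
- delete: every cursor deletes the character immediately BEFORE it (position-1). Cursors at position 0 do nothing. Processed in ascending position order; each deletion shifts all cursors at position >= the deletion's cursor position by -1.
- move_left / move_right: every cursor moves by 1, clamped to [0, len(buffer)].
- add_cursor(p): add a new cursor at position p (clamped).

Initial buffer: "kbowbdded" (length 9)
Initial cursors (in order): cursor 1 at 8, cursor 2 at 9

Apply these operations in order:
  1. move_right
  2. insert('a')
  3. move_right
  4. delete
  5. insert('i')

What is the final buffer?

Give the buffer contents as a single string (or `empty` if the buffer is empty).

After op 1 (move_right): buffer="kbowbdded" (len 9), cursors c1@9 c2@9, authorship .........
After op 2 (insert('a')): buffer="kbowbddedaa" (len 11), cursors c1@11 c2@11, authorship .........12
After op 3 (move_right): buffer="kbowbddedaa" (len 11), cursors c1@11 c2@11, authorship .........12
After op 4 (delete): buffer="kbowbdded" (len 9), cursors c1@9 c2@9, authorship .........
After op 5 (insert('i')): buffer="kbowbddedii" (len 11), cursors c1@11 c2@11, authorship .........12

Answer: kbowbddedii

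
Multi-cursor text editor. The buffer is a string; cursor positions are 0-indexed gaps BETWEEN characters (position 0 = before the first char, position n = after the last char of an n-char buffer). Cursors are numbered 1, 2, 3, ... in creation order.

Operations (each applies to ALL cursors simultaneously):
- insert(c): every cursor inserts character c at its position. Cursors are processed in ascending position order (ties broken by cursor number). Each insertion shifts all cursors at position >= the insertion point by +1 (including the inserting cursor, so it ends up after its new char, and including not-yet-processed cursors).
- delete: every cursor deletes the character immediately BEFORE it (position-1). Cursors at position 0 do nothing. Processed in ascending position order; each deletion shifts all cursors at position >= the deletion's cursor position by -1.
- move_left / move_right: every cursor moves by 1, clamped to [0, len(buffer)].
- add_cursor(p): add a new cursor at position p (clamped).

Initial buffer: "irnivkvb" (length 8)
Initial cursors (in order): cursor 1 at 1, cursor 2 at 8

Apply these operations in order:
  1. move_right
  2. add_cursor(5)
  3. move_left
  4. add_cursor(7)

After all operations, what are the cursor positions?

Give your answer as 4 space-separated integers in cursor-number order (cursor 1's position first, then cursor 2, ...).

Answer: 1 7 4 7

Derivation:
After op 1 (move_right): buffer="irnivkvb" (len 8), cursors c1@2 c2@8, authorship ........
After op 2 (add_cursor(5)): buffer="irnivkvb" (len 8), cursors c1@2 c3@5 c2@8, authorship ........
After op 3 (move_left): buffer="irnivkvb" (len 8), cursors c1@1 c3@4 c2@7, authorship ........
After op 4 (add_cursor(7)): buffer="irnivkvb" (len 8), cursors c1@1 c3@4 c2@7 c4@7, authorship ........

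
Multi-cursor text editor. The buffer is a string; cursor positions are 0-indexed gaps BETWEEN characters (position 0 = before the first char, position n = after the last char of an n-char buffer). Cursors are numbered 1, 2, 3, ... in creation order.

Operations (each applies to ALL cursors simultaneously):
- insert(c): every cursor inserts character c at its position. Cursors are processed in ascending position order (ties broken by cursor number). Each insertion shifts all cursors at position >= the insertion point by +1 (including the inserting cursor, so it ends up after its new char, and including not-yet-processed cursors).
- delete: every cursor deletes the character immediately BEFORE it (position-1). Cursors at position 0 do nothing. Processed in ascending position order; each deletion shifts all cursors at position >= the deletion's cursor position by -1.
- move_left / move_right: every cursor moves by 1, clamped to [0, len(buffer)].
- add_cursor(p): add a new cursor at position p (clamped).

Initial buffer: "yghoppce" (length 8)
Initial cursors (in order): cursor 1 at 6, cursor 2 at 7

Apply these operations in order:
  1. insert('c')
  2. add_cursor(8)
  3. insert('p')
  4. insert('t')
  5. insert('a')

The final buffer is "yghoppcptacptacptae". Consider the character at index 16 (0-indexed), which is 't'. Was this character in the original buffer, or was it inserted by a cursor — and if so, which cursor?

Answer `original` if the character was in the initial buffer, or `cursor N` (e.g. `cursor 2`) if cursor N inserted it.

After op 1 (insert('c')): buffer="yghoppccce" (len 10), cursors c1@7 c2@9, authorship ......1.2.
After op 2 (add_cursor(8)): buffer="yghoppccce" (len 10), cursors c1@7 c3@8 c2@9, authorship ......1.2.
After op 3 (insert('p')): buffer="yghoppcpcpcpe" (len 13), cursors c1@8 c3@10 c2@12, authorship ......11.322.
After op 4 (insert('t')): buffer="yghoppcptcptcpte" (len 16), cursors c1@9 c3@12 c2@15, authorship ......111.33222.
After op 5 (insert('a')): buffer="yghoppcptacptacptae" (len 19), cursors c1@10 c3@14 c2@18, authorship ......1111.3332222.
Authorship (.=original, N=cursor N): . . . . . . 1 1 1 1 . 3 3 3 2 2 2 2 .
Index 16: author = 2

Answer: cursor 2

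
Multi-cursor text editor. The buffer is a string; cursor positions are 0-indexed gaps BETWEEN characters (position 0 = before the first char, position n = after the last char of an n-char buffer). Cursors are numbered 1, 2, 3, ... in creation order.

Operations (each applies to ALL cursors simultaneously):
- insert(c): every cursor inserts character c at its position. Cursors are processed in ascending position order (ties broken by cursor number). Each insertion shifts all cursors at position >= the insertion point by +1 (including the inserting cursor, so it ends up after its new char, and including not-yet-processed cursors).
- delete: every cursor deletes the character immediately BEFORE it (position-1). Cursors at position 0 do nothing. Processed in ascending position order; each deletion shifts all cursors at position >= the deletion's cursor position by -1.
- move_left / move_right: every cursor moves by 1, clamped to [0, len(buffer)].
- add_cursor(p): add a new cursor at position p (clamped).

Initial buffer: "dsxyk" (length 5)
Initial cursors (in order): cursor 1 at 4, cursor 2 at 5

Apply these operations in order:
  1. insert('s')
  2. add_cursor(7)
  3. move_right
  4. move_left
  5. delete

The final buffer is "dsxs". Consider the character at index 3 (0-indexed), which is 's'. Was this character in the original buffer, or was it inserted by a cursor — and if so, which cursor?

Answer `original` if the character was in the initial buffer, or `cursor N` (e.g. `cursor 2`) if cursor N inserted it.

After op 1 (insert('s')): buffer="dsxysks" (len 7), cursors c1@5 c2@7, authorship ....1.2
After op 2 (add_cursor(7)): buffer="dsxysks" (len 7), cursors c1@5 c2@7 c3@7, authorship ....1.2
After op 3 (move_right): buffer="dsxysks" (len 7), cursors c1@6 c2@7 c3@7, authorship ....1.2
After op 4 (move_left): buffer="dsxysks" (len 7), cursors c1@5 c2@6 c3@6, authorship ....1.2
After op 5 (delete): buffer="dsxs" (len 4), cursors c1@3 c2@3 c3@3, authorship ...2
Authorship (.=original, N=cursor N): . . . 2
Index 3: author = 2

Answer: cursor 2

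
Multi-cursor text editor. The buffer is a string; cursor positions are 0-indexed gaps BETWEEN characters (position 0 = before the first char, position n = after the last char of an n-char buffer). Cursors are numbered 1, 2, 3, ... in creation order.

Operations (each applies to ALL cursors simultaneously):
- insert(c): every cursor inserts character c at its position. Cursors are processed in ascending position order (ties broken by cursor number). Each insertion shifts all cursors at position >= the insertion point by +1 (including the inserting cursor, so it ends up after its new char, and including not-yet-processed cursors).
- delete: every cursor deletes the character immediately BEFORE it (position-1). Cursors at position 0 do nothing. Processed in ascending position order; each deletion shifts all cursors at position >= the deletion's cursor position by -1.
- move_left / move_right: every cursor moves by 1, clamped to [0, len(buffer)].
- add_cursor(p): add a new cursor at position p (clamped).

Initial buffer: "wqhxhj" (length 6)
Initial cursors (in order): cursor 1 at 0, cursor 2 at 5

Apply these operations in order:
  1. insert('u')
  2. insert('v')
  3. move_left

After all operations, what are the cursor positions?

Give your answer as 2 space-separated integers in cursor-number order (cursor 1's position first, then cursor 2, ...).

Answer: 1 8

Derivation:
After op 1 (insert('u')): buffer="uwqhxhuj" (len 8), cursors c1@1 c2@7, authorship 1.....2.
After op 2 (insert('v')): buffer="uvwqhxhuvj" (len 10), cursors c1@2 c2@9, authorship 11.....22.
After op 3 (move_left): buffer="uvwqhxhuvj" (len 10), cursors c1@1 c2@8, authorship 11.....22.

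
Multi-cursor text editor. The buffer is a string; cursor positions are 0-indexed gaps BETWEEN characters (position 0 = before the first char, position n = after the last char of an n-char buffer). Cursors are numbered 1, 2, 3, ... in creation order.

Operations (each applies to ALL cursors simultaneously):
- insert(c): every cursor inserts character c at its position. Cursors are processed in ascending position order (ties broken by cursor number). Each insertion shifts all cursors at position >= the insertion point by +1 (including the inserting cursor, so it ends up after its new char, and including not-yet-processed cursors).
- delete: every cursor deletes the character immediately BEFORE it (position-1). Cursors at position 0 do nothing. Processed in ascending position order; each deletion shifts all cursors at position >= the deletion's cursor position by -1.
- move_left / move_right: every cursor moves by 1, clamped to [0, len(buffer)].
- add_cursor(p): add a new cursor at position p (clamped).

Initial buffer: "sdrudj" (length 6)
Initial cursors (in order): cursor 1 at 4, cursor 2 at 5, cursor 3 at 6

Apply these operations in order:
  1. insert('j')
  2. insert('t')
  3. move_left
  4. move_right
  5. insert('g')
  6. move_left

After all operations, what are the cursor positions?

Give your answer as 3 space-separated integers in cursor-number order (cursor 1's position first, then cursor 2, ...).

Answer: 6 10 14

Derivation:
After op 1 (insert('j')): buffer="sdrujdjjj" (len 9), cursors c1@5 c2@7 c3@9, authorship ....1.2.3
After op 2 (insert('t')): buffer="sdrujtdjtjjt" (len 12), cursors c1@6 c2@9 c3@12, authorship ....11.22.33
After op 3 (move_left): buffer="sdrujtdjtjjt" (len 12), cursors c1@5 c2@8 c3@11, authorship ....11.22.33
After op 4 (move_right): buffer="sdrujtdjtjjt" (len 12), cursors c1@6 c2@9 c3@12, authorship ....11.22.33
After op 5 (insert('g')): buffer="sdrujtgdjtgjjtg" (len 15), cursors c1@7 c2@11 c3@15, authorship ....111.222.333
After op 6 (move_left): buffer="sdrujtgdjtgjjtg" (len 15), cursors c1@6 c2@10 c3@14, authorship ....111.222.333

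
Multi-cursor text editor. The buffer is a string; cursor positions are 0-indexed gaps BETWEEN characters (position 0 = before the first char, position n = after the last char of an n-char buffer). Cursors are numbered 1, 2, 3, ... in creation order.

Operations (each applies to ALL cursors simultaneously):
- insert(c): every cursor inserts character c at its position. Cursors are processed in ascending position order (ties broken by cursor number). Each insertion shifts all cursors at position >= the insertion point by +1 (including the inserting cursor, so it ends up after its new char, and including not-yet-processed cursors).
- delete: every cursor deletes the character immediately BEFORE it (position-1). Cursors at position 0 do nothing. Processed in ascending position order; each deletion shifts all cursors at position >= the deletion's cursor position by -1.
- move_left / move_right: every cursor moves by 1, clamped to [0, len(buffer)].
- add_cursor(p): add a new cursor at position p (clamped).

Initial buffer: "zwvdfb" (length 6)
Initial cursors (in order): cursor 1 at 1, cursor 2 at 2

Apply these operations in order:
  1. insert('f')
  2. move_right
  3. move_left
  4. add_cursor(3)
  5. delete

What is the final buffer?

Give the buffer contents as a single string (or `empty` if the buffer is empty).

After op 1 (insert('f')): buffer="zfwfvdfb" (len 8), cursors c1@2 c2@4, authorship .1.2....
After op 2 (move_right): buffer="zfwfvdfb" (len 8), cursors c1@3 c2@5, authorship .1.2....
After op 3 (move_left): buffer="zfwfvdfb" (len 8), cursors c1@2 c2@4, authorship .1.2....
After op 4 (add_cursor(3)): buffer="zfwfvdfb" (len 8), cursors c1@2 c3@3 c2@4, authorship .1.2....
After op 5 (delete): buffer="zvdfb" (len 5), cursors c1@1 c2@1 c3@1, authorship .....

Answer: zvdfb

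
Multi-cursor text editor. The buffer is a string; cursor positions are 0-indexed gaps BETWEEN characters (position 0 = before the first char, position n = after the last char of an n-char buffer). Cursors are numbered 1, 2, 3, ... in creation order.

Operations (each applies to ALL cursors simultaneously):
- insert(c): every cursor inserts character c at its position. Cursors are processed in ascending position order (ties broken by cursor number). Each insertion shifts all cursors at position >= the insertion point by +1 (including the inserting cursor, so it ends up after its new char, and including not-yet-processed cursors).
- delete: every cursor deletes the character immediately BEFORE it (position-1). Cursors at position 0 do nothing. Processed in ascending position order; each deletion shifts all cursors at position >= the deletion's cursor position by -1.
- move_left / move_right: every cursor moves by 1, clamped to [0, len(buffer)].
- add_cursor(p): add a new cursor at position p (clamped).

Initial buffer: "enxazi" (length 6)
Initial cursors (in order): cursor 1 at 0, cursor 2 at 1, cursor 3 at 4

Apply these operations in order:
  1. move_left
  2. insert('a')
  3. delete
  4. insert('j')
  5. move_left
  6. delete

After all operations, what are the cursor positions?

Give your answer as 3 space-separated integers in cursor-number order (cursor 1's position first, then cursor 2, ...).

After op 1 (move_left): buffer="enxazi" (len 6), cursors c1@0 c2@0 c3@3, authorship ......
After op 2 (insert('a')): buffer="aaenxaazi" (len 9), cursors c1@2 c2@2 c3@6, authorship 12...3...
After op 3 (delete): buffer="enxazi" (len 6), cursors c1@0 c2@0 c3@3, authorship ......
After op 4 (insert('j')): buffer="jjenxjazi" (len 9), cursors c1@2 c2@2 c3@6, authorship 12...3...
After op 5 (move_left): buffer="jjenxjazi" (len 9), cursors c1@1 c2@1 c3@5, authorship 12...3...
After op 6 (delete): buffer="jenjazi" (len 7), cursors c1@0 c2@0 c3@3, authorship 2..3...

Answer: 0 0 3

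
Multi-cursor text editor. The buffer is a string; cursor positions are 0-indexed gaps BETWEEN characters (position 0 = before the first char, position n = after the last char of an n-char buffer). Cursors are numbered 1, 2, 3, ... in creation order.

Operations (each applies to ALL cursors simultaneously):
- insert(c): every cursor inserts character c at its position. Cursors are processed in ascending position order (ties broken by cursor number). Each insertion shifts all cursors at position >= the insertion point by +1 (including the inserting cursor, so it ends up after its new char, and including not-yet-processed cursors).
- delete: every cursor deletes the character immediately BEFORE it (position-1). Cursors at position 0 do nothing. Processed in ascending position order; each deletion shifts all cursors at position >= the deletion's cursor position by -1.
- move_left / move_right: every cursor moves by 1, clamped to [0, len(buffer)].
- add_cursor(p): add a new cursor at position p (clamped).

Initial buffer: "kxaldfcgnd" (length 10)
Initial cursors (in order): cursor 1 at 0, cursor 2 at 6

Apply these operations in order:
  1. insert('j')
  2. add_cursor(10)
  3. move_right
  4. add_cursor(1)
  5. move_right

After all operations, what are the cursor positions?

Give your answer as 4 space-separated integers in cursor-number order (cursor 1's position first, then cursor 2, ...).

Answer: 3 10 12 2

Derivation:
After op 1 (insert('j')): buffer="jkxaldfjcgnd" (len 12), cursors c1@1 c2@8, authorship 1......2....
After op 2 (add_cursor(10)): buffer="jkxaldfjcgnd" (len 12), cursors c1@1 c2@8 c3@10, authorship 1......2....
After op 3 (move_right): buffer="jkxaldfjcgnd" (len 12), cursors c1@2 c2@9 c3@11, authorship 1......2....
After op 4 (add_cursor(1)): buffer="jkxaldfjcgnd" (len 12), cursors c4@1 c1@2 c2@9 c3@11, authorship 1......2....
After op 5 (move_right): buffer="jkxaldfjcgnd" (len 12), cursors c4@2 c1@3 c2@10 c3@12, authorship 1......2....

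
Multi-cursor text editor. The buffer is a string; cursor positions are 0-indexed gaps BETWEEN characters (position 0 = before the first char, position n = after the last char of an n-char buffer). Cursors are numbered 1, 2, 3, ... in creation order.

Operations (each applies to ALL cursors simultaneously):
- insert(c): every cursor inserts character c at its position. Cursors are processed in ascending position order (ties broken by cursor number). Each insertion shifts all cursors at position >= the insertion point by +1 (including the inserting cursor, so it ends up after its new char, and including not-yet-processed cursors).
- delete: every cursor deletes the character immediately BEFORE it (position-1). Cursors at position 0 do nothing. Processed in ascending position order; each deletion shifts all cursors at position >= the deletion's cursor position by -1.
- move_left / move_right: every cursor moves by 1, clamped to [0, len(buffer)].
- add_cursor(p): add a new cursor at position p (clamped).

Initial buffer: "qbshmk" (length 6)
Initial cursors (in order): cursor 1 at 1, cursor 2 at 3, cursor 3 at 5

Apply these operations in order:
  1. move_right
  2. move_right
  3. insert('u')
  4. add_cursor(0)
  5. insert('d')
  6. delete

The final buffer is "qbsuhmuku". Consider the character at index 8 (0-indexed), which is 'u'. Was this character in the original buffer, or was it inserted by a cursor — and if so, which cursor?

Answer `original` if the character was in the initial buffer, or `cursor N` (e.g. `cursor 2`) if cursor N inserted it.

Answer: cursor 3

Derivation:
After op 1 (move_right): buffer="qbshmk" (len 6), cursors c1@2 c2@4 c3@6, authorship ......
After op 2 (move_right): buffer="qbshmk" (len 6), cursors c1@3 c2@5 c3@6, authorship ......
After op 3 (insert('u')): buffer="qbsuhmuku" (len 9), cursors c1@4 c2@7 c3@9, authorship ...1..2.3
After op 4 (add_cursor(0)): buffer="qbsuhmuku" (len 9), cursors c4@0 c1@4 c2@7 c3@9, authorship ...1..2.3
After op 5 (insert('d')): buffer="dqbsudhmudkud" (len 13), cursors c4@1 c1@6 c2@10 c3@13, authorship 4...11..22.33
After op 6 (delete): buffer="qbsuhmuku" (len 9), cursors c4@0 c1@4 c2@7 c3@9, authorship ...1..2.3
Authorship (.=original, N=cursor N): . . . 1 . . 2 . 3
Index 8: author = 3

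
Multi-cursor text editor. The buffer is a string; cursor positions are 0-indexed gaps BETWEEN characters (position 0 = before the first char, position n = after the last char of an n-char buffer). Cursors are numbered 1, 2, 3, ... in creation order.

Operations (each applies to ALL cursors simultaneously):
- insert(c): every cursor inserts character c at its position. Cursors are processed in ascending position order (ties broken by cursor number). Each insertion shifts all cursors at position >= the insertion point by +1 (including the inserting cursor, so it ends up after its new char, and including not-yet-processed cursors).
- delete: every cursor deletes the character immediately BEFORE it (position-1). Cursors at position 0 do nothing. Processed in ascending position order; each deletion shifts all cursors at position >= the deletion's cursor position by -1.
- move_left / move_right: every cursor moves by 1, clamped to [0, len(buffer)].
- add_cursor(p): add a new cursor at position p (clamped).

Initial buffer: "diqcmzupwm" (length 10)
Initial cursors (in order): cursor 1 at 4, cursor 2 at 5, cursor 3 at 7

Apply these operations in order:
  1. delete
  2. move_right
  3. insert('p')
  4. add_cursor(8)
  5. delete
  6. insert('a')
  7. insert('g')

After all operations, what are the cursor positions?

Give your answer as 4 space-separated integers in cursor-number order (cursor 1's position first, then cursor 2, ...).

Answer: 12 12 12 12

Derivation:
After op 1 (delete): buffer="diqzpwm" (len 7), cursors c1@3 c2@3 c3@4, authorship .......
After op 2 (move_right): buffer="diqzpwm" (len 7), cursors c1@4 c2@4 c3@5, authorship .......
After op 3 (insert('p')): buffer="diqzppppwm" (len 10), cursors c1@6 c2@6 c3@8, authorship ....12.3..
After op 4 (add_cursor(8)): buffer="diqzppppwm" (len 10), cursors c1@6 c2@6 c3@8 c4@8, authorship ....12.3..
After op 5 (delete): buffer="diqzwm" (len 6), cursors c1@4 c2@4 c3@4 c4@4, authorship ......
After op 6 (insert('a')): buffer="diqzaaaawm" (len 10), cursors c1@8 c2@8 c3@8 c4@8, authorship ....1234..
After op 7 (insert('g')): buffer="diqzaaaaggggwm" (len 14), cursors c1@12 c2@12 c3@12 c4@12, authorship ....12341234..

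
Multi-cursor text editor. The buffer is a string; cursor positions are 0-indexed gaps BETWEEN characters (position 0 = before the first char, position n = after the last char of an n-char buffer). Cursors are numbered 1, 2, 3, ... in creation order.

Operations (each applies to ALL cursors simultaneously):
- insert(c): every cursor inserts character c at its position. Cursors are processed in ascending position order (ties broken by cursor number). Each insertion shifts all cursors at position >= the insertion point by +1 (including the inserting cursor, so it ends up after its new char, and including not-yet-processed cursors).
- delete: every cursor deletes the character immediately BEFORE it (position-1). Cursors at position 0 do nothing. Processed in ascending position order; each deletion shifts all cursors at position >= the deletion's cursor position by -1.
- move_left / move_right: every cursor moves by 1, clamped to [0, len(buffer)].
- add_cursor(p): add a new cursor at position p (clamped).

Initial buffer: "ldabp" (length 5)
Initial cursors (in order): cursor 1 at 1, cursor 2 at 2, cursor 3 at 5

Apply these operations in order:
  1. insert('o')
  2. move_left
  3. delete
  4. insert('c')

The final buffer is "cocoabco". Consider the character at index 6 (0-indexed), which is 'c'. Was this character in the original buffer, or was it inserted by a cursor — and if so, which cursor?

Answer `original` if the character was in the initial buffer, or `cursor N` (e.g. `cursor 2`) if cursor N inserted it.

Answer: cursor 3

Derivation:
After op 1 (insert('o')): buffer="lodoabpo" (len 8), cursors c1@2 c2@4 c3@8, authorship .1.2...3
After op 2 (move_left): buffer="lodoabpo" (len 8), cursors c1@1 c2@3 c3@7, authorship .1.2...3
After op 3 (delete): buffer="ooabo" (len 5), cursors c1@0 c2@1 c3@4, authorship 12..3
After op 4 (insert('c')): buffer="cocoabco" (len 8), cursors c1@1 c2@3 c3@7, authorship 1122..33
Authorship (.=original, N=cursor N): 1 1 2 2 . . 3 3
Index 6: author = 3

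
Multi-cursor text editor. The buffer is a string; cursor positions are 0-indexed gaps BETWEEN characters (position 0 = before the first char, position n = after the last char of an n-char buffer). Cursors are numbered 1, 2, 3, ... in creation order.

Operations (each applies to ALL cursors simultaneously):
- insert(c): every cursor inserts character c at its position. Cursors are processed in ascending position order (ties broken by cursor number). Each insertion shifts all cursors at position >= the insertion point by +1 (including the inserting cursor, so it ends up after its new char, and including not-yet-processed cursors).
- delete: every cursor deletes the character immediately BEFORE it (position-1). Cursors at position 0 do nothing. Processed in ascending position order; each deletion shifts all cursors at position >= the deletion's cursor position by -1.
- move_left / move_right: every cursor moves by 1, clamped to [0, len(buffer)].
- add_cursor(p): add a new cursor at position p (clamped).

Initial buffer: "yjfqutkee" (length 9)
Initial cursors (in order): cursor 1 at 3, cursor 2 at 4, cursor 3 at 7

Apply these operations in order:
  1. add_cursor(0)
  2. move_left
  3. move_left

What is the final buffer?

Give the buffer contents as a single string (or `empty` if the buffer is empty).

Answer: yjfqutkee

Derivation:
After op 1 (add_cursor(0)): buffer="yjfqutkee" (len 9), cursors c4@0 c1@3 c2@4 c3@7, authorship .........
After op 2 (move_left): buffer="yjfqutkee" (len 9), cursors c4@0 c1@2 c2@3 c3@6, authorship .........
After op 3 (move_left): buffer="yjfqutkee" (len 9), cursors c4@0 c1@1 c2@2 c3@5, authorship .........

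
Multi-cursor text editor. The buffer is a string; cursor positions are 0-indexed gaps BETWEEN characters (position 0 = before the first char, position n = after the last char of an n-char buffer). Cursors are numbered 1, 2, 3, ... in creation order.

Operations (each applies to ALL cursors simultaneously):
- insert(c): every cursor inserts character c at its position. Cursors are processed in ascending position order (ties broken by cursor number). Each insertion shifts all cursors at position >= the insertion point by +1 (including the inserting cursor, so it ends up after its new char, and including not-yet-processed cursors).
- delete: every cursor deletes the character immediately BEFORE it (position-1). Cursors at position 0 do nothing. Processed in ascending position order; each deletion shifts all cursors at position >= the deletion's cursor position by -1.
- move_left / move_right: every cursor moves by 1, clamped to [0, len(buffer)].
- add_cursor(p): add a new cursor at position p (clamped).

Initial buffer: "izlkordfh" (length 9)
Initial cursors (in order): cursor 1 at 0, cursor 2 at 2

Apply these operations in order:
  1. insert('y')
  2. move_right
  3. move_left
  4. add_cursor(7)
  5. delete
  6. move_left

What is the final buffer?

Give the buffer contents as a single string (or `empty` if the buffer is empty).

Answer: izlkrdfh

Derivation:
After op 1 (insert('y')): buffer="yizylkordfh" (len 11), cursors c1@1 c2@4, authorship 1..2.......
After op 2 (move_right): buffer="yizylkordfh" (len 11), cursors c1@2 c2@5, authorship 1..2.......
After op 3 (move_left): buffer="yizylkordfh" (len 11), cursors c1@1 c2@4, authorship 1..2.......
After op 4 (add_cursor(7)): buffer="yizylkordfh" (len 11), cursors c1@1 c2@4 c3@7, authorship 1..2.......
After op 5 (delete): buffer="izlkrdfh" (len 8), cursors c1@0 c2@2 c3@4, authorship ........
After op 6 (move_left): buffer="izlkrdfh" (len 8), cursors c1@0 c2@1 c3@3, authorship ........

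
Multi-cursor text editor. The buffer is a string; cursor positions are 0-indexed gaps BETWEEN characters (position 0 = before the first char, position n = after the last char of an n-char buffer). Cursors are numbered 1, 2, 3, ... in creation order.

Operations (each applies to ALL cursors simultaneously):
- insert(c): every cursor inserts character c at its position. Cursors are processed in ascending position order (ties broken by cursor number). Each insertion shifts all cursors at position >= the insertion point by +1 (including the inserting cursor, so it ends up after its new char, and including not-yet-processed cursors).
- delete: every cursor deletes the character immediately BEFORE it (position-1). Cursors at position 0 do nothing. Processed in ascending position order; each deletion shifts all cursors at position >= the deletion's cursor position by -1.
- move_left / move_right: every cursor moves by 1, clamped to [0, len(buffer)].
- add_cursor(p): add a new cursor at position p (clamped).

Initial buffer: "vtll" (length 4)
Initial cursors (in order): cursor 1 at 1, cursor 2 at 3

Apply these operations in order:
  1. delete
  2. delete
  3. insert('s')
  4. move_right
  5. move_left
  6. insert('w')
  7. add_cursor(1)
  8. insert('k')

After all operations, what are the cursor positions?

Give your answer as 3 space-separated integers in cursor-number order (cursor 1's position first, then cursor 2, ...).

After op 1 (delete): buffer="tl" (len 2), cursors c1@0 c2@1, authorship ..
After op 2 (delete): buffer="l" (len 1), cursors c1@0 c2@0, authorship .
After op 3 (insert('s')): buffer="ssl" (len 3), cursors c1@2 c2@2, authorship 12.
After op 4 (move_right): buffer="ssl" (len 3), cursors c1@3 c2@3, authorship 12.
After op 5 (move_left): buffer="ssl" (len 3), cursors c1@2 c2@2, authorship 12.
After op 6 (insert('w')): buffer="sswwl" (len 5), cursors c1@4 c2@4, authorship 1212.
After op 7 (add_cursor(1)): buffer="sswwl" (len 5), cursors c3@1 c1@4 c2@4, authorship 1212.
After op 8 (insert('k')): buffer="skswwkkl" (len 8), cursors c3@2 c1@7 c2@7, authorship 1321212.

Answer: 7 7 2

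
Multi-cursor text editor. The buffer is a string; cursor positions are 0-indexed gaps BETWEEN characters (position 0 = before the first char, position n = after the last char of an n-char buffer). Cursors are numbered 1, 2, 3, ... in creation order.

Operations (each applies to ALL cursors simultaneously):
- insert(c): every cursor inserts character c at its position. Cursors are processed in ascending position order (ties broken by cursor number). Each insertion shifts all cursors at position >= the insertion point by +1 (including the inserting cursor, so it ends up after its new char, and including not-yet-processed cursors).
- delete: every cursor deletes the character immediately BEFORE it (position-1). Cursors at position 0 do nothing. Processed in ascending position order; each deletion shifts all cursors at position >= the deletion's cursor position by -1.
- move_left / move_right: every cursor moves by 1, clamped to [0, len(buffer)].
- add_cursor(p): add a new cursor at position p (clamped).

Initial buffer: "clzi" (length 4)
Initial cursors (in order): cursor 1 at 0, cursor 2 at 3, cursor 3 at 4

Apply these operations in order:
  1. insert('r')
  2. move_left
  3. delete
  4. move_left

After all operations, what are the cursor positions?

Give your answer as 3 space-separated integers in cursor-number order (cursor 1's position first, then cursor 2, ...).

Answer: 0 2 3

Derivation:
After op 1 (insert('r')): buffer="rclzrir" (len 7), cursors c1@1 c2@5 c3@7, authorship 1...2.3
After op 2 (move_left): buffer="rclzrir" (len 7), cursors c1@0 c2@4 c3@6, authorship 1...2.3
After op 3 (delete): buffer="rclrr" (len 5), cursors c1@0 c2@3 c3@4, authorship 1..23
After op 4 (move_left): buffer="rclrr" (len 5), cursors c1@0 c2@2 c3@3, authorship 1..23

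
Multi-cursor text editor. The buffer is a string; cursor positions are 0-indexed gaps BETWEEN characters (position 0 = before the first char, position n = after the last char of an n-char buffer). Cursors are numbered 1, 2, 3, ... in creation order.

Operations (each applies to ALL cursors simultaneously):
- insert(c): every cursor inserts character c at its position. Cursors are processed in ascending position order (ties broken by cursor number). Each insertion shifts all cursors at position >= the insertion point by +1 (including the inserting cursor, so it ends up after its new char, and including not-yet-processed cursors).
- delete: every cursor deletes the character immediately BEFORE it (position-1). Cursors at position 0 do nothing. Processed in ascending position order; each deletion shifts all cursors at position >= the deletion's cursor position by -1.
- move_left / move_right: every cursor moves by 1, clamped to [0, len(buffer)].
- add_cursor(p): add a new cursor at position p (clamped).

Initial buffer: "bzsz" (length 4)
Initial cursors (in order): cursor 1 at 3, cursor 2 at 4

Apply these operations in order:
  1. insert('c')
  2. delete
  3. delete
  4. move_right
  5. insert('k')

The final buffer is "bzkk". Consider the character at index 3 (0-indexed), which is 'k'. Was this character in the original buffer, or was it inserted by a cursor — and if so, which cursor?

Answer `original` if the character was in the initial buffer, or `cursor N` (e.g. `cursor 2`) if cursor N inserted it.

Answer: cursor 2

Derivation:
After op 1 (insert('c')): buffer="bzsczc" (len 6), cursors c1@4 c2@6, authorship ...1.2
After op 2 (delete): buffer="bzsz" (len 4), cursors c1@3 c2@4, authorship ....
After op 3 (delete): buffer="bz" (len 2), cursors c1@2 c2@2, authorship ..
After op 4 (move_right): buffer="bz" (len 2), cursors c1@2 c2@2, authorship ..
After op 5 (insert('k')): buffer="bzkk" (len 4), cursors c1@4 c2@4, authorship ..12
Authorship (.=original, N=cursor N): . . 1 2
Index 3: author = 2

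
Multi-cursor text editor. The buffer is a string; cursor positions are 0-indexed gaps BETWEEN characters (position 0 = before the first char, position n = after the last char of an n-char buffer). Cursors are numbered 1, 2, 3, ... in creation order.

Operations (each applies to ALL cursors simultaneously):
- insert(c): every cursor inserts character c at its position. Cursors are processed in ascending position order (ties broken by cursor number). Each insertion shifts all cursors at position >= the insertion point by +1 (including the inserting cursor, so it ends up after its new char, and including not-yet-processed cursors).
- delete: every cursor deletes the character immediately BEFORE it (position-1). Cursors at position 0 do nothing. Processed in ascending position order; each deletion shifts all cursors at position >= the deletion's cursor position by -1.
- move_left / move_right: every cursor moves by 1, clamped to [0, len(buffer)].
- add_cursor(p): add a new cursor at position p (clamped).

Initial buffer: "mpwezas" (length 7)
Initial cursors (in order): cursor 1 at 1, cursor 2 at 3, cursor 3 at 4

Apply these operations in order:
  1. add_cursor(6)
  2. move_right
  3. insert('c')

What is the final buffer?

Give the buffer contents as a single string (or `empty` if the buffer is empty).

After op 1 (add_cursor(6)): buffer="mpwezas" (len 7), cursors c1@1 c2@3 c3@4 c4@6, authorship .......
After op 2 (move_right): buffer="mpwezas" (len 7), cursors c1@2 c2@4 c3@5 c4@7, authorship .......
After op 3 (insert('c')): buffer="mpcweczcasc" (len 11), cursors c1@3 c2@6 c3@8 c4@11, authorship ..1..2.3..4

Answer: mpcweczcasc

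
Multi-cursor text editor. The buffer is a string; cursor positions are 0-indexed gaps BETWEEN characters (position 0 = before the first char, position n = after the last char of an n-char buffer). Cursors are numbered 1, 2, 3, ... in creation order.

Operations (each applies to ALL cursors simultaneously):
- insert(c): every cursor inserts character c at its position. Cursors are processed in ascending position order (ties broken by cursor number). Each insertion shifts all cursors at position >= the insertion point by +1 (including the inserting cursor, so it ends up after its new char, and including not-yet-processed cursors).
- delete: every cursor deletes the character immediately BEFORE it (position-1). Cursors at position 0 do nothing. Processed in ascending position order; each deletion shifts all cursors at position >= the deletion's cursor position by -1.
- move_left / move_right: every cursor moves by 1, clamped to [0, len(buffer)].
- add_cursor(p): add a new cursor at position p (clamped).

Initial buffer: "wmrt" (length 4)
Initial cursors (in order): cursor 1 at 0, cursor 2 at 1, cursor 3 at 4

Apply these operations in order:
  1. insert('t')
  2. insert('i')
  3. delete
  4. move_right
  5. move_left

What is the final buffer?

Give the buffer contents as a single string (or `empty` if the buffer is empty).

Answer: twtmrtt

Derivation:
After op 1 (insert('t')): buffer="twtmrtt" (len 7), cursors c1@1 c2@3 c3@7, authorship 1.2...3
After op 2 (insert('i')): buffer="tiwtimrtti" (len 10), cursors c1@2 c2@5 c3@10, authorship 11.22...33
After op 3 (delete): buffer="twtmrtt" (len 7), cursors c1@1 c2@3 c3@7, authorship 1.2...3
After op 4 (move_right): buffer="twtmrtt" (len 7), cursors c1@2 c2@4 c3@7, authorship 1.2...3
After op 5 (move_left): buffer="twtmrtt" (len 7), cursors c1@1 c2@3 c3@6, authorship 1.2...3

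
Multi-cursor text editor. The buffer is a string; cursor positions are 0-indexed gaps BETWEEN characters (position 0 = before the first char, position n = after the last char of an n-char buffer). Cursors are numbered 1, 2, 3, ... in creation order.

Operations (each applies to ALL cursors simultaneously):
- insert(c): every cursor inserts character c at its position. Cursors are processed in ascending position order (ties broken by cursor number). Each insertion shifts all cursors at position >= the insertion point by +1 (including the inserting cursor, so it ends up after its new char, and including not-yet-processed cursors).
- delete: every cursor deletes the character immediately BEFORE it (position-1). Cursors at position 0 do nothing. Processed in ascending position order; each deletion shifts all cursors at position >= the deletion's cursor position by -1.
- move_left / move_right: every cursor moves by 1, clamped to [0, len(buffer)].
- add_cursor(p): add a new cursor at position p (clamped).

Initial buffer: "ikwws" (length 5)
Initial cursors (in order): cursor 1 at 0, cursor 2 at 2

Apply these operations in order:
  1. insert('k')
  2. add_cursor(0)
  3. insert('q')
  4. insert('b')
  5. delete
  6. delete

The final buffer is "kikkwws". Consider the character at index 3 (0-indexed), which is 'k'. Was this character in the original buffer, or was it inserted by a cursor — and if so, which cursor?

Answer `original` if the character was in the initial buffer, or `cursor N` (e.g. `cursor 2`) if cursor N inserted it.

After op 1 (insert('k')): buffer="kikkwws" (len 7), cursors c1@1 c2@4, authorship 1..2...
After op 2 (add_cursor(0)): buffer="kikkwws" (len 7), cursors c3@0 c1@1 c2@4, authorship 1..2...
After op 3 (insert('q')): buffer="qkqikkqwws" (len 10), cursors c3@1 c1@3 c2@7, authorship 311..22...
After op 4 (insert('b')): buffer="qbkqbikkqbwws" (len 13), cursors c3@2 c1@5 c2@10, authorship 33111..222...
After op 5 (delete): buffer="qkqikkqwws" (len 10), cursors c3@1 c1@3 c2@7, authorship 311..22...
After op 6 (delete): buffer="kikkwws" (len 7), cursors c3@0 c1@1 c2@4, authorship 1..2...
Authorship (.=original, N=cursor N): 1 . . 2 . . .
Index 3: author = 2

Answer: cursor 2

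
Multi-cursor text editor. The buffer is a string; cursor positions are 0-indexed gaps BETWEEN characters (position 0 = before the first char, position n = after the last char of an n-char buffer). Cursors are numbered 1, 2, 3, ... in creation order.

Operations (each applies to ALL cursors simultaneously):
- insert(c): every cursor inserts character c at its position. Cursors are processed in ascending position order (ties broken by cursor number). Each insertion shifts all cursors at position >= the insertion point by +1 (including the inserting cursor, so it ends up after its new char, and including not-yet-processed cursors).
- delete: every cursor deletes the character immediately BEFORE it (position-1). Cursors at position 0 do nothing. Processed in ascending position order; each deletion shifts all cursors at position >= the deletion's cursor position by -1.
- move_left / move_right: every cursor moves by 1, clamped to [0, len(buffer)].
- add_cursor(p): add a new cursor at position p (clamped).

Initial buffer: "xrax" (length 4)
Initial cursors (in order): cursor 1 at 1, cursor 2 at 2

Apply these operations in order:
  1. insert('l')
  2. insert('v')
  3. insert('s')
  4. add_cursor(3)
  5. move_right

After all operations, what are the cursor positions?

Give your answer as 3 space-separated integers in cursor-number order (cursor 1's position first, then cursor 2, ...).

After op 1 (insert('l')): buffer="xlrlax" (len 6), cursors c1@2 c2@4, authorship .1.2..
After op 2 (insert('v')): buffer="xlvrlvax" (len 8), cursors c1@3 c2@6, authorship .11.22..
After op 3 (insert('s')): buffer="xlvsrlvsax" (len 10), cursors c1@4 c2@8, authorship .111.222..
After op 4 (add_cursor(3)): buffer="xlvsrlvsax" (len 10), cursors c3@3 c1@4 c2@8, authorship .111.222..
After op 5 (move_right): buffer="xlvsrlvsax" (len 10), cursors c3@4 c1@5 c2@9, authorship .111.222..

Answer: 5 9 4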